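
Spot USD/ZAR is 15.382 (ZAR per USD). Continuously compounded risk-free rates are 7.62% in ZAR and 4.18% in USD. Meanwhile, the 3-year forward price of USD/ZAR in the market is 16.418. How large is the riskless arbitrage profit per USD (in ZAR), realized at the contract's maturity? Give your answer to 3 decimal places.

0.636 per USD (in ZAR)

Fair forward: F* = S·e^(carry·T), with carry = (r_ZAR − r_USD) = 0.0762 − 0.0418 = 0.0344
F* = 15.382 · e^(0.0344 × 3) = 15.382 · e^0.103200 = 15.382 × 1.108713 = 17.0542
Market 16.418 < fair 17.0542: forward underpriced → reverse cash-and-carry (short spot, go long the forward).
At maturity, profit = |F_mkt − F*| = |16.418 − 17.0542| = 0.636 per USD (in ZAR)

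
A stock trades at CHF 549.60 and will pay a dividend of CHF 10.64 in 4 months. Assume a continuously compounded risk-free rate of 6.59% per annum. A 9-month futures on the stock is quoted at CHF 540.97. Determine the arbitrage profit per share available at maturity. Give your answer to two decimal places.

PV(dividends) I = 10.64·e^(−0.0659·4/12) = 10.4088
Fair futures F* = (S − I)·e^(rT) = (549.60 − 10.4088)·e^0.049425 = 539.1912 × 1.050667 = 566.5104
Market CHF 540.97 < fair 566.5104: forward underpriced → reverse cash-and-carry (short the stock, invest proceeds at r, pay the dividends, go long the forward).
Profit at T = |F_mkt − F*| = |540.97 − 566.5104| = CHF 25.54 per share

CHF 25.54 per share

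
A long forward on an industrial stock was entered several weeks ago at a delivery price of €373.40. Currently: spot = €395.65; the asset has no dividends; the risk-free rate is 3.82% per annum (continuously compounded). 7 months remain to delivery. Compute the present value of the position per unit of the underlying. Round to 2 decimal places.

€30.48

Current fair forward for the remaining 7 months: F = S·e^(r·T), r = 0.0382
F = 395.65 · e^(0.0382 × 7/12) = 395.65 × 1.022533 = 404.5652
Value of long forward = (F − K)·e^(−rT) = (404.5652 − 373.40) · e^(−0.0382·7/12)
= 31.1652 × 0.977963 = 30.48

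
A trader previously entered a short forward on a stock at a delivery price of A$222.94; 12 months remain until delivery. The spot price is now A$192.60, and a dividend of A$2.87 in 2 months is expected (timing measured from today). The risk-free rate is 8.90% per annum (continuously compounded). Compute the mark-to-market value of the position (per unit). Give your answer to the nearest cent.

A$14.18

PV(remaining dividends) I = 2.87·e^(−0.0890·2/12) = 2.8277
Current forward F = (S − I)·e^(rT) = (192.60 − 2.8277)·e^(0.0890·12/12) = 189.7723 × 1.093081 = 207.4365
Value (long) = (F − K)·e^(−rT) = (207.4365 − 222.94) × 0.914846 = -14.1833
Short position value = −(long value) = A$14.18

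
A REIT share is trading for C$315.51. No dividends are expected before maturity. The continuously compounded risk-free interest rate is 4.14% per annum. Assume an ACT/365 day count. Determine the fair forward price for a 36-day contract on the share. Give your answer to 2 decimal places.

F = S·e^(rT) = 315.51 · e^(0.0414 × 36/365)
= 315.51 · e^0.004083 = 315.51 × 1.004091
F = C$316.80

C$316.80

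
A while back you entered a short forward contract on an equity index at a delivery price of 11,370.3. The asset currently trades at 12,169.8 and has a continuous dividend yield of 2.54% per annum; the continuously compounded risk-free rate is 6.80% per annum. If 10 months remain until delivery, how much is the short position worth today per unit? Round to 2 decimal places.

-1171.01

Current fair forward for the remaining 10 months: F = S·e^((r − q)·T), (r − q) = 0.0680 − 0.0254 = 0.0426
F = 12169.8 · e^(0.0426 × 10/12) = 12169.8 × 1.03613765 = 12609.5880
Value of long forward = (F − K)·e^(−rT) = (12609.5880 − 11370.3) · e^(−0.0680·10/12)
= 1239.2880 × 0.94490899 = 1171.01
Short position value = −(long value) = -1171.01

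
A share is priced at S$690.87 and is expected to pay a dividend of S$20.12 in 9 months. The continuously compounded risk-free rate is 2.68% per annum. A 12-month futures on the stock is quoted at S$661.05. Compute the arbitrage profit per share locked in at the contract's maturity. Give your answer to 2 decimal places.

PV(dividends) I = 20.12·e^(−0.0268·9/12) = 19.7196
Fair futures F* = (S − I)·e^(rT) = (690.87 − 19.7196)·e^0.026800 = 671.1504 × 1.027162 = 689.3802
Market S$661.05 < fair 689.3802: forward underpriced → reverse cash-and-carry (short the stock, invest proceeds at r, pay the dividends, go long the forward).
Profit at T = |F_mkt − F*| = |661.05 − 689.3802| = S$28.33 per share

S$28.33 per share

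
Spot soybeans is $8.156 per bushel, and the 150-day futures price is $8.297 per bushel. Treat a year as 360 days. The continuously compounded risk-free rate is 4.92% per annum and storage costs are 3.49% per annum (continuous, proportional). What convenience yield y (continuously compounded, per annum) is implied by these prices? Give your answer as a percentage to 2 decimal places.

F = S·e^((r+u−y)T) ⇒ (r+u−y) = ln(F/S)/T
ln(8.297/8.156) = 0.017140; /T ⇒ 0.041136
y = r + u − ln(F/S)/T = 0.0492 + 0.0349 − 0.041136 = 0.042964
y = 4.30%

4.30%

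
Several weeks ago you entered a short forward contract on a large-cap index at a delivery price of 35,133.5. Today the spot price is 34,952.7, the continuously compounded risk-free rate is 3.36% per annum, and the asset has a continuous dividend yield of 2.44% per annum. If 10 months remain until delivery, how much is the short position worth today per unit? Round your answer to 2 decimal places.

Current fair forward for the remaining 10 months: F = S·e^((r − q)·T), (r − q) = 0.0336 − 0.0244 = 0.0092
F = 34952.7 · e^(0.0092 × 10/12) = 34952.7 × 1.00769613 = 35221.7005
Value of long forward = (F − K)·e^(−rT) = (35221.7005 − 35133.5) · e^(−0.0336·10/12)
= 88.2005 × 0.97238837 = 85.77
Short position value = −(long value) = -85.77

-85.77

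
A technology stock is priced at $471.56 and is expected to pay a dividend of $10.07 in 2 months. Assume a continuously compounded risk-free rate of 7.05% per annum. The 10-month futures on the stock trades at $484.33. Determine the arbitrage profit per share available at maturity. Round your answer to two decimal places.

PV(dividends) I = 10.07·e^(−0.0705·2/12) = 9.9524
Fair futures F* = (S − I)·e^(rT) = (471.56 − 9.9524)·e^0.058750 = 461.6076 × 1.060510 = 489.5395
Market $484.33 < fair 489.5395: forward underpriced → reverse cash-and-carry (short the stock, invest proceeds at r, pay the dividends, go long the forward).
Profit at T = |F_mkt − F*| = |484.33 − 489.5395| = $5.21 per share

$5.21 per share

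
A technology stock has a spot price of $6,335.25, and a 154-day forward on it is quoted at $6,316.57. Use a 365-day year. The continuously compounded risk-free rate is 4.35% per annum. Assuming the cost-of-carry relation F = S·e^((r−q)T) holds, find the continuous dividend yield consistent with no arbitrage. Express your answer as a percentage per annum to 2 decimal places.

5.05%

From F = S·e^((r−q)T): (r − q) = ln(F/S)/T
ln(6316.57/6335.25) = ln(0.997051) = -0.002953
(r − q) = -0.002953 / (154/365) = -0.006999
q = r − ln(F/S)/T = 0.0435 + 0.006999 = 0.050499
q = 5.05%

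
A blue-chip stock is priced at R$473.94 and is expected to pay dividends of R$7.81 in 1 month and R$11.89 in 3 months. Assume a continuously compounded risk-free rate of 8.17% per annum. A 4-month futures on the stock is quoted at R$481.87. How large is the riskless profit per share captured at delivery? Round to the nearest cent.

R$14.79 per share

PV(dividends) I = 7.81·e^(−0.0817·1/12) + 11.89·e^(−0.0817·3/12) = 19.4066
Fair futures F* = (S − I)·e^(rT) = (473.94 − 19.4066)·e^0.027233 = 454.5334 × 1.027607 = 467.0817
Market R$481.87 > fair 467.0817: forward overpriced → cash-and-carry (borrow at r, buy the stock and collect the dividends, short the forward).
Profit at T = |F_mkt − F*| = |481.87 − 467.0817| = R$14.79 per share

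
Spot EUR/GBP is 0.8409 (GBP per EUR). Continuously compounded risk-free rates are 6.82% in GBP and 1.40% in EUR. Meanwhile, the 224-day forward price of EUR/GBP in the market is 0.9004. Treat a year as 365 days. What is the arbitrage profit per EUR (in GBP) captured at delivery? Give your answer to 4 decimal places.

Fair forward: F* = S·e^(carry·T), with carry = (r_GBP − r_EUR) = 0.0682 − 0.0140 = 0.0542
F* = 0.8409 · e^(0.0542 × 224/365) = 0.8409 · e^0.033262 = 0.8409 × 1.033821 = 0.8693
Market 0.9004 > fair 0.8693: forward overpriced → cash-and-carry (buy spot, short the forward).
At maturity, profit = |F_mkt − F*| = |0.9004 − 0.8693| = 0.0311 per EUR (in GBP)

0.0311 per EUR (in GBP)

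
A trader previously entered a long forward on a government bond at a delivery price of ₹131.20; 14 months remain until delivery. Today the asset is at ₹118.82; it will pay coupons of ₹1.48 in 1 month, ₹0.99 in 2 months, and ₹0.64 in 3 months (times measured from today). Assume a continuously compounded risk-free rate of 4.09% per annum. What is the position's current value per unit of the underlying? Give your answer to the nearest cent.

-₹9.36

PV(remaining coupons) I = 1.48·e^(−0.0409·1/12) + 0.99·e^(−0.0409·2/12) + 0.64·e^(−0.0409·3/12) = 3.0917
Current forward F = (S − I)·e^(rT) = (118.82 − 3.0917)·e^(0.0409·14/12) = 115.7283 × 1.048873 = 121.3843
Value (long) = (F − K)·e^(−rT) = (121.3843 − 131.20) × 0.953404 = -9.3583
Value = -₹9.36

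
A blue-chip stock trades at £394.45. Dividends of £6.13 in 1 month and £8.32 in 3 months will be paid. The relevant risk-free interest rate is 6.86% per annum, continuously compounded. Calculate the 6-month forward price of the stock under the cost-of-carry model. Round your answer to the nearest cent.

PV(dividends) I = 6.13·e^(−0.0686·1/12) + 8.32·e^(−0.0686·3/12)
I = 6.0951 + 8.1785 = 14.2736
F = (S − I)·e^(rT) = (394.45 − 14.2736) · e^(0.0686·6/12)
= 380.1764 · e^0.034300 = 380.1764 × 1.034895 = £393.44

£393.44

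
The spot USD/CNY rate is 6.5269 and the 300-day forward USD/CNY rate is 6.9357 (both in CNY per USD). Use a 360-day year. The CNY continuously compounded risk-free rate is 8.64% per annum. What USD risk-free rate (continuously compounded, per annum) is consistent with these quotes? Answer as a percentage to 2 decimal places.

F = S·e^((r_CNY − r_USD)T) ⇒ r_USD = r_CNY − ln(F/S)/T
ln(6.9357/6.5269) = 0.060750; /(300/360) = 0.072900
r_USD = 0.0864 − 0.072900 = 0.013500
r_USD = 1.35%

1.35%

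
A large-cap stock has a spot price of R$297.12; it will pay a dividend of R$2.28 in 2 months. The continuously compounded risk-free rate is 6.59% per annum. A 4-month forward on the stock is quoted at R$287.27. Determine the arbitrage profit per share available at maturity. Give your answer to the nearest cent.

R$14.14 per share

PV(dividends) I = 2.28·e^(−0.0659·2/12) = 2.2551
Fair forward F* = (S − I)·e^(rT) = (297.12 − 2.2551)·e^0.021967 = 294.8649 × 1.022210 = 301.4138
Market R$287.27 < fair 301.4138: forward underpriced → reverse cash-and-carry (short the stock, invest proceeds at r, pay the dividends, go long the forward).
Profit at T = |F_mkt − F*| = |287.27 − 301.4138| = R$14.14 per share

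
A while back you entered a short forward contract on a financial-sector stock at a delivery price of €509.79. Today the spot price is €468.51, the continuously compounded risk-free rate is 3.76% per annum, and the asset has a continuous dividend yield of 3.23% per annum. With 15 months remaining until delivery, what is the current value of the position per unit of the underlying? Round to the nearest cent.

Current fair forward for the remaining 15 months: F = S·e^((r − q)·T), (r − q) = 0.0376 − 0.0323 = 0.0053
F = 468.51 · e^(0.0053 × 15/12) = 468.51 × 1.006647 = 471.6242
Value of long forward = (F − K)·e^(−rT) = (471.6242 − 509.79) · e^(−0.0376·15/12)
= -38.1658 × 0.954087 = -36.41
Short position value = −(long value) = €36.41

€36.41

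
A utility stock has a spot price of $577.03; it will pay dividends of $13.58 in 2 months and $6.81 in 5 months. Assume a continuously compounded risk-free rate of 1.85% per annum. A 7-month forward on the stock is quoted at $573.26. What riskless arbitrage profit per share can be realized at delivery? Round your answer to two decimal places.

PV(dividends) I = 13.58·e^(−0.0185·2/12) + 6.81·e^(−0.0185·5/12) = 20.2959
Fair forward F* = (S − I)·e^(rT) = (577.03 − 20.2959)·e^0.010792 = 556.7341 × 1.010850 = 562.7747
Market $573.26 > fair 562.7747: forward overpriced → cash-and-carry (borrow at r, buy the stock and collect the dividends, short the forward).
Profit at T = |F_mkt − F*| = |573.26 − 562.7747| = $10.49 per share

$10.49 per share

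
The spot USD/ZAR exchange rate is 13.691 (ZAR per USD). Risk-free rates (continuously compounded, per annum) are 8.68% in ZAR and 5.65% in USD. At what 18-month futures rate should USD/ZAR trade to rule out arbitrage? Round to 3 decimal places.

F = S·e^((r_ZAR − r_USD)T) = 13.691 · e^((0.0868 − 0.0565) × 18/12)
= 13.691 · e^0.045450 = 13.691 × 1.046499
F = 14.328 ZAR per USD

14.328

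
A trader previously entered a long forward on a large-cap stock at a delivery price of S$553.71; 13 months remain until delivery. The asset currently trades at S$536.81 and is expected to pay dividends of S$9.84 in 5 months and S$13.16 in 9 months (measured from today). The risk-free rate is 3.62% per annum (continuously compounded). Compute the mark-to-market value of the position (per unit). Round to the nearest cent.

PV(remaining dividends) I = 9.84·e^(−0.0362·5/12) + 13.16·e^(−0.0362·9/12) = 22.5002
Current forward F = (S − I)·e^(rT) = (536.81 − 22.5002)·e^(0.0362·13/12) = 514.3098 × 1.039996 = 534.8801
Value (long) = (F − K)·e^(−rT) = (534.8801 − 553.71) × 0.961542 = -18.1057
Value = -S$18.11

-S$18.11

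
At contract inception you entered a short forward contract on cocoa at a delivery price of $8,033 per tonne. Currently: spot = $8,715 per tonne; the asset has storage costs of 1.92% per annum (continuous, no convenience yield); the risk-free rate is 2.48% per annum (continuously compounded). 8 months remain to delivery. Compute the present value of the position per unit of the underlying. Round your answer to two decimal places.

-$925.99 per tonne

Current fair forward for the remaining 8 months: F = S·e^((r + u)·T), (r + u) = 0.0248 + 0.0192 = 0.0440
F = 8715 · e^(0.0440 × 8/12) = 8715 × 1.02976779 = 8974.4263
Value of long forward = (F − K)·e^(−rT) = (8974.4263 − 8033) · e^(−0.0248·8/12)
= 941.4263 × 0.98360259 = 925.99
Short position value = −(long value) = -$925.99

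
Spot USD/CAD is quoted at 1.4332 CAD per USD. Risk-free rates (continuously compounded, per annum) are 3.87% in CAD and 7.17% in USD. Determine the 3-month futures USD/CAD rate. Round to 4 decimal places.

1.4214

F = S·e^((r_CAD − r_USD)T) = 1.4332 · e^((0.0387 − 0.0717) × 3/12)
= 1.4332 · e^-0.008250 = 1.4332 × 0.991784
F = 1.4214 CAD per USD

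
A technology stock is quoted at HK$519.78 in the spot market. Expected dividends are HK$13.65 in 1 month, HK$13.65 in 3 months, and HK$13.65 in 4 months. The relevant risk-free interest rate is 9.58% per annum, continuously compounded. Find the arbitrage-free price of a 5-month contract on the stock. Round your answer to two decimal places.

PV(dividends) I = 13.65·e^(−0.0958·1/12) + 13.65·e^(−0.0958·3/12) + 13.65·e^(−0.0958·4/12)
I = 13.5415 + 13.3270 + 13.2210 = 40.0895
F = (S − I)·e^(rT) = (519.78 − 40.0895) · e^(0.0958·5/12)
= 479.6905 · e^0.039917 = 479.6905 × 1.040724 = HK$499.23

HK$499.23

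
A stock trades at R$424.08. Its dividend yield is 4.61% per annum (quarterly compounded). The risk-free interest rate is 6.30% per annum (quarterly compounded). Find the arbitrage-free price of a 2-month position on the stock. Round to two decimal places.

F = S · (1+r/4)^(4T) / (1+q/4)^(4T)
= 424.08 × 1.010473 / 1.007669 = 424.08 × 1.002783
F = R$425.26

R$425.26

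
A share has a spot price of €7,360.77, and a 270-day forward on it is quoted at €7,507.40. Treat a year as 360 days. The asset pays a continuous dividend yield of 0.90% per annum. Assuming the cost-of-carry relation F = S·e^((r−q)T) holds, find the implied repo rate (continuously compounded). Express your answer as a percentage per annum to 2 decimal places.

3.53%

From F = S·e^((r−q)T): (r − q) = ln(F/S)/T
ln(7507.40/7360.77) = ln(1.019920) = 0.019724
(r − q) = 0.019724 / (270/360) = 0.026299
r = ln(F/S)/T + q = 0.026299 + 0.0090 = 0.035299
r = 3.53%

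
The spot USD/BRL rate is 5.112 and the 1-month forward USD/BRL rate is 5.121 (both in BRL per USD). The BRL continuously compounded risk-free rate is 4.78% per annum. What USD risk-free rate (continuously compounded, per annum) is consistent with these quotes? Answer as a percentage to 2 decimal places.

2.67%

F = S·e^((r_BRL − r_USD)T) ⇒ r_USD = r_BRL − ln(F/S)/T
ln(5.121/5.112) = 0.001759; /(1/12) = 0.021108
r_USD = 0.0478 − 0.021108 = 0.026692
r_USD = 2.67%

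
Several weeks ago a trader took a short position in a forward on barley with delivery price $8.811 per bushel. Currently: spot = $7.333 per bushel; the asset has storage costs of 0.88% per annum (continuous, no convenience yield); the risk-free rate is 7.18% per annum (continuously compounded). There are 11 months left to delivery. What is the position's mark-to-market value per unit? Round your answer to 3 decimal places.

Current fair forward for the remaining 11 months: F = S·e^((r + u)·T), (r + u) = 0.0718 + 0.0088 = 0.0806
F = 7.333 · e^(0.0806 × 11/12) = 7.333 × 1.076681 = 7.8953
Value of long forward = (F − K)·e^(−rT) = (7.8953 − 8.811) · e^(−0.0718·11/12)
= -0.9157 × 0.936303 = -0.857
Short position value = −(long value) = $0.857

$0.857 per bushel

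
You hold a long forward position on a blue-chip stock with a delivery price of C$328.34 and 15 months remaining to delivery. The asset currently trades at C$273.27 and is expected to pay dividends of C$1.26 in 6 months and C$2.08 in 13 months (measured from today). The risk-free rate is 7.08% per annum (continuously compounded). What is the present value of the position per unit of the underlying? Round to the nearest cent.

-C$30.40

PV(remaining dividends) I = 1.26·e^(−0.0708·6/12) + 2.08·e^(−0.0708·13/12) = 3.1426
Current forward F = (S − I)·e^(rT) = (273.27 − 3.1426)·e^(0.0708·15/12) = 270.1274 × 1.092534 = 295.1234
Value (long) = (F − K)·e^(−rT) = (295.1234 − 328.34) × 0.915303 = -30.4033
Value = -C$30.40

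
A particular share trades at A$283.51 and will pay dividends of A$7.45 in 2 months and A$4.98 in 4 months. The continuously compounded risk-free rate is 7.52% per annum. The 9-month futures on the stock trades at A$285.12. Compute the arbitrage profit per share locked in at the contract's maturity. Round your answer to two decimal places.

PV(dividends) I = 7.45·e^(−0.0752·2/12) + 4.98·e^(−0.0752·4/12) = 12.2139
Fair futures F* = (S − I)·e^(rT) = (283.51 − 12.2139)·e^0.056400 = 271.2961 × 1.058021 = 287.0370
Market A$285.12 < fair 287.0370: forward underpriced → reverse cash-and-carry (short the stock, invest proceeds at r, pay the dividends, go long the forward).
Profit at T = |F_mkt − F*| = |285.12 − 287.0370| = A$1.92 per share

A$1.92 per share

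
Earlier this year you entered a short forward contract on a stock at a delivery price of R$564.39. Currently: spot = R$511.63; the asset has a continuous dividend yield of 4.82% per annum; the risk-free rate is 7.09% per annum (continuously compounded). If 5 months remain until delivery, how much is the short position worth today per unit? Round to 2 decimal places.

Current fair forward for the remaining 5 months: F = S·e^((r − q)·T), (r − q) = 0.0709 − 0.0482 = 0.0227
F = 511.63 · e^(0.0227 × 5/12) = 511.63 × 1.009503 = 516.4920
Value of long forward = (F − K)·e^(−rT) = (516.4920 − 564.39) · e^(−0.0709·5/12)
= -47.8980 × 0.970890 = -46.50
Short position value = −(long value) = R$46.50

R$46.50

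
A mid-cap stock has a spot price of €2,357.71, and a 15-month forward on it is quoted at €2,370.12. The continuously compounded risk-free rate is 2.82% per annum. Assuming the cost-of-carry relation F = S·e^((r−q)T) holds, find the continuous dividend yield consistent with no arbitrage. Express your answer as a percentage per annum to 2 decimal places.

2.40%

From F = S·e^((r−q)T): (r − q) = ln(F/S)/T
ln(2370.12/2357.71) = ln(1.005264) = 0.005250
(r − q) = 0.005250 / (15/12) = 0.004200
q = r − ln(F/S)/T = 0.0282 − 0.004200 = 0.024000
q = 2.40%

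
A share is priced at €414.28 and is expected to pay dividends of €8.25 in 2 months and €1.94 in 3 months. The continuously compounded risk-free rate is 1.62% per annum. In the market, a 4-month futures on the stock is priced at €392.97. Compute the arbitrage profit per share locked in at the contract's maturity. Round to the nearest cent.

PV(dividends) I = 8.25·e^(−0.0162·2/12) + 1.94·e^(−0.0162·3/12) = 10.1599
Fair futures F* = (S − I)·e^(rT) = (414.28 − 10.1599)·e^0.005400 = 404.1201 × 1.005415 = 406.3084
Market €392.97 < fair 406.3084: forward underpriced → reverse cash-and-carry (short the stock, invest proceeds at r, pay the dividends, go long the forward).
Profit at T = |F_mkt − F*| = |392.97 − 406.3084| = €13.34 per share

€13.34 per share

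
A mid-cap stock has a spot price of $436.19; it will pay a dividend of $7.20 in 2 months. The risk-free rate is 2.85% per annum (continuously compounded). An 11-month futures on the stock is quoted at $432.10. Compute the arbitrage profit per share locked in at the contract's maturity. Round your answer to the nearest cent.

$8.28 per share

PV(dividends) I = 7.20·e^(−0.0285·2/12) = 7.1659
Fair futures F* = (S − I)·e^(rT) = (436.19 − 7.1659)·e^0.026125 = 429.0241 × 1.026469 = 440.3799
Market $432.10 < fair 440.3799: forward underpriced → reverse cash-and-carry (short the stock, invest proceeds at r, pay the dividends, go long the forward).
Profit at T = |F_mkt − F*| = |432.10 − 440.3799| = $8.28 per share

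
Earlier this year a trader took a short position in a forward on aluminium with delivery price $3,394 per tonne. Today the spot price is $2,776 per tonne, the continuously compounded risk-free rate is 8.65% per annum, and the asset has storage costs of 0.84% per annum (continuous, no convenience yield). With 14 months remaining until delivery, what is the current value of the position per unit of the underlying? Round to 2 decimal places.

Current fair forward for the remaining 14 months: F = S·e^((r + u)·T), (r + u) = 0.0865 + 0.0084 = 0.0949
F = 2776 · e^(0.0949 × 14/12) = 2776 × 1.11707836 = 3101.0095
Value of long forward = (F − K)·e^(−rT) = (3101.0095 − 3394) · e^(−0.0865·14/12)
= -292.9905 × 0.90400836 = -264.87
Short position value = −(long value) = $264.87

$264.87 per tonne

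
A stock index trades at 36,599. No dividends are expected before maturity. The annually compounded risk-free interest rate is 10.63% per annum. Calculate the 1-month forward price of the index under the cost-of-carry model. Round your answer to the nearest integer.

F = S · (1+r)^T
= 36599 × 1.008454
F = 36,908

36,908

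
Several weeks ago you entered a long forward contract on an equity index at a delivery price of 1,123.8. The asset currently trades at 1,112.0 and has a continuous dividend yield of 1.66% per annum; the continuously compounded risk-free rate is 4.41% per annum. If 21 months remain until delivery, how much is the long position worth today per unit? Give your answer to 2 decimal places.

39.83

Current fair forward for the remaining 21 months: F = S·e^((r − q)·T), (r − q) = 0.0441 − 0.0166 = 0.0275
F = 1112.0 · e^(0.0275 × 21/12) = 1112.0 × 1.04930181 = 1166.8236
Value of long forward = (F − K)·e^(−rT) = (1166.8236 − 1123.8) · e^(−0.0441·21/12)
= 43.0236 × 0.92572784 = 39.83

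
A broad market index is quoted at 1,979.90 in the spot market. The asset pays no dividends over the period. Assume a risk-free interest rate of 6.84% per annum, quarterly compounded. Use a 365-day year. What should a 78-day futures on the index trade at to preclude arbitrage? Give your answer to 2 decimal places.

F = S · (1+r/4)^(4T)
= 1979.90 × 1.01459896
F = 2,008.80

2,008.80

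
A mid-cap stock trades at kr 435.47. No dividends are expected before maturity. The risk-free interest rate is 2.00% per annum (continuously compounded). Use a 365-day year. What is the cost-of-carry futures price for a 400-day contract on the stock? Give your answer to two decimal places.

kr 445.12

F = S·e^(rT) = 435.47 · e^(0.0200 × 400/365)
= 435.47 · e^0.021918 = 435.47 × 1.022160
F = kr 445.12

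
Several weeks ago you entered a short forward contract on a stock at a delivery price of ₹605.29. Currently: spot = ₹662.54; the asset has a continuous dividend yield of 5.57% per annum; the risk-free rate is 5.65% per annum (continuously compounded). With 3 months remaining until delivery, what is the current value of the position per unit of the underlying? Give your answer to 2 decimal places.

-₹56.58

Current fair forward for the remaining 3 months: F = S·e^((r − q)·T), (r − q) = 0.0565 − 0.0557 = 0.0008
F = 662.54 · e^(0.0008 × 3/12) = 662.54 × 1.000200 = 662.6725
Value of long forward = (F − K)·e^(−rT) = (662.6725 − 605.29) · e^(−0.0565·3/12)
= 57.3825 × 0.985974 = 56.58
Short position value = −(long value) = -₹56.58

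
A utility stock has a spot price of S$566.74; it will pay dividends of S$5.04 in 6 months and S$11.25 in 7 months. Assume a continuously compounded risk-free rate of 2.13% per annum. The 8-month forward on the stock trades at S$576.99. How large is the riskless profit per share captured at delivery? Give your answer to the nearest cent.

PV(dividends) I = 5.04·e^(−0.0213·6/12) + 11.25·e^(−0.0213·7/12) = 16.0977
Fair forward F* = (S − I)·e^(rT) = (566.74 − 16.0977)·e^0.014200 = 550.6423 × 1.014301 = 558.5170
Market S$576.99 > fair 558.5170: forward overpriced → cash-and-carry (borrow at r, buy the stock and collect the dividends, short the forward).
Profit at T = |F_mkt − F*| = |576.99 − 558.5170| = S$18.47 per share

S$18.47 per share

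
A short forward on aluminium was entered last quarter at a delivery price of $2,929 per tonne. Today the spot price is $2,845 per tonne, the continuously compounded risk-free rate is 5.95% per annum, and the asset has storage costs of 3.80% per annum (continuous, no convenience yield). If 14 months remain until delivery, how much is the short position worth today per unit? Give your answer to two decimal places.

Current fair forward for the remaining 14 months: F = S·e^((r + u)·T), (r + u) = 0.0595 + 0.0380 = 0.0975
F = 2845 · e^(0.0975 × 14/12) = 2845 × 1.12047197 = 3187.7428
Value of long forward = (F − K)·e^(−rT) = (3187.7428 − 2929) · e^(−0.0595·14/12)
= 258.7428 × 0.93293787 = 241.39
Short position value = −(long value) = -$241.39

-$241.39 per tonne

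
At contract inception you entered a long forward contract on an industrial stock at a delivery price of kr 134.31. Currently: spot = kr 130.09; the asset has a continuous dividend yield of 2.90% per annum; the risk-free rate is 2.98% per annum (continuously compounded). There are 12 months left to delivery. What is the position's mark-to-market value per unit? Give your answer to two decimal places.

-kr 4.00

Current fair forward for the remaining 12 months: F = S·e^((r − q)·T), (r − q) = 0.0298 − 0.0290 = 0.0008
F = 130.09 · e^(0.0008 × 12/12) = 130.09 × 1.000800 = 130.1941
Value of long forward = (F − K)·e^(−rT) = (130.1941 − 134.31) · e^(−0.0298·12/12)
= -4.1159 × 0.970640 = -4.00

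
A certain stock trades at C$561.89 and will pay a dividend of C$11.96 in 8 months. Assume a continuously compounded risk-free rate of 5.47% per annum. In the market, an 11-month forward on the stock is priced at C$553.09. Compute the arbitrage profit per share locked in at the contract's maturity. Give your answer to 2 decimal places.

PV(dividends) I = 11.96·e^(−0.0547·8/12) = 11.5317
Fair forward F* = (S − I)·e^(rT) = (561.89 − 11.5317)·e^0.050142 = 550.3583 × 1.051420 = 578.6577
Market C$553.09 < fair 578.6577: forward underpriced → reverse cash-and-carry (short the stock, invest proceeds at r, pay the dividends, go long the forward).
Profit at T = |F_mkt − F*| = |553.09 − 578.6577| = C$25.57 per share

C$25.57 per share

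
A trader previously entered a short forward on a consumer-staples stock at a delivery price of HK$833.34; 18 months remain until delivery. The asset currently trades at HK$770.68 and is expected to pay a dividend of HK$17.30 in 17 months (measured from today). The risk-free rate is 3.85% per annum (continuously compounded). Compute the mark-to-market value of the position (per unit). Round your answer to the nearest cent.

PV(remaining dividends) I = 17.30·e^(−0.0385·17/12) = 16.3817
Current forward F = (S − I)·e^(rT) = (770.68 − 16.3817)·e^(0.0385·18/12) = 754.2983 × 1.059450 = 799.1413
Value (long) = (F − K)·e^(−rT) = (799.1413 − 833.34) × 0.943886 = -32.2797
Short position value = −(long value) = HK$32.28

HK$32.28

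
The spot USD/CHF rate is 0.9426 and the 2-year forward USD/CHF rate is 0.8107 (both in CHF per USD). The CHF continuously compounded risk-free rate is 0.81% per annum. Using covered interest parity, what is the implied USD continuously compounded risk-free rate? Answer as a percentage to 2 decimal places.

F = S·e^((r_CHF − r_USD)T) ⇒ r_USD = r_CHF − ln(F/S)/T
ln(0.8107/0.9426) = -0.150744; /(2) = -0.075372
r_USD = 0.0081 + 0.075372 = 0.083472
r_USD = 8.35%

8.35%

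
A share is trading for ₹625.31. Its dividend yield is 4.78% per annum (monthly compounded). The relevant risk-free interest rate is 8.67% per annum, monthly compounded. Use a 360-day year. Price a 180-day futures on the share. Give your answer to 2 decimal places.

F = S · (1+r/12)^(12T) / (1+q/12)^(12T)
= 625.31 × 1.044141 / 1.024139 = 625.31 × 1.019531
F = ₹637.52

₹637.52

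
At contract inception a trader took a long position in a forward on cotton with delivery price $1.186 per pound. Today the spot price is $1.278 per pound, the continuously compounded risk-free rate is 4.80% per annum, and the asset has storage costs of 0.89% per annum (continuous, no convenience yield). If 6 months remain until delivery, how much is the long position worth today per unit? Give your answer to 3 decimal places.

$0.126 per pound

Current fair forward for the remaining 6 months: F = S·e^((r + u)·T), (r + u) = 0.0480 + 0.0089 = 0.0569
F = 1.278 · e^(0.0569 × 6/12) = 1.278 × 1.028859 = 1.3149
Value of long forward = (F − K)·e^(−rT) = (1.3149 − 1.186) · e^(−0.0480·6/12)
= 0.1289 × 0.976286 = 0.126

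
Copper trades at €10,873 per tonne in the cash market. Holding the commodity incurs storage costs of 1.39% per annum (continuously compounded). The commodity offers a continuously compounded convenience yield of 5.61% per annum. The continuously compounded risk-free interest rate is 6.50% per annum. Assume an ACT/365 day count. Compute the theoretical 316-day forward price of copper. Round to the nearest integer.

€11,090 per tonne

Net carry = r + u − y = 0.0650 + 0.0139 − 0.0561 = 0.0228
F = S·e^((r+u−y)T) = 10873 · e^(0.0228 × 316/365) = 10873 · e^0.019739
= 10873 × 1.019935 = €11,090 per tonne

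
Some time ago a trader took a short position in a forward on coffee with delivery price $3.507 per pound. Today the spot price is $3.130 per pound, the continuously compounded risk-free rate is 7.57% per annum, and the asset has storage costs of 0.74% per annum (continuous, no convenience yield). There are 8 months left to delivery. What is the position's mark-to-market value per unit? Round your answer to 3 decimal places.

Current fair forward for the remaining 8 months: F = S·e^((r + u)·T), (r + u) = 0.0757 + 0.0074 = 0.0831
F = 3.130 · e^(0.0831 × 8/12) = 3.130 × 1.056963 = 3.3083
Value of long forward = (F − K)·e^(−rT) = (3.3083 − 3.507) · e^(−0.0757·8/12)
= -0.1987 × 0.950786 = -0.189
Short position value = −(long value) = $0.189

$0.189 per pound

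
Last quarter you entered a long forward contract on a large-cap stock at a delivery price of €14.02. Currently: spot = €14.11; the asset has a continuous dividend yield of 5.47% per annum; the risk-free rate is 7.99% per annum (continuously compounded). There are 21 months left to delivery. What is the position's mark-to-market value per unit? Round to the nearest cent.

€0.63

Current fair forward for the remaining 21 months: F = S·e^((r − q)·T), (r − q) = 0.0799 − 0.0547 = 0.0252
F = 14.11 · e^(0.0252 × 21/12) = 14.11 × 1.045087 = 14.7462
Value of long forward = (F − K)·e^(−rT) = (14.7462 − 14.02) · e^(−0.0799·21/12)
= 0.7262 × 0.869510 = 0.63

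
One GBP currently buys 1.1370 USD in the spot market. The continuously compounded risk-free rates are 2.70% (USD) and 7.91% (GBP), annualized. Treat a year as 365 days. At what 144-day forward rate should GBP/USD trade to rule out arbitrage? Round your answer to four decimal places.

1.1139

F = S·e^((r_USD − r_GBP)T) = 1.1370 · e^((0.0270 − 0.0791) × 144/365)
= 1.1370 · e^-0.020555 = 1.1370 × 0.979655
F = 1.1139 USD per GBP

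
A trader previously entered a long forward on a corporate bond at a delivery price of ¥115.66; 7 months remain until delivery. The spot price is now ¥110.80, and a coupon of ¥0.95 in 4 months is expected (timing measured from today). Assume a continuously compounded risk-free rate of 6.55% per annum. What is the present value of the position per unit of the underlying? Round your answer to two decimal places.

-¥1.45

PV(remaining coupons) I = 0.95·e^(−0.0655·4/12) = 0.9295
Current forward F = (S − I)·e^(rT) = (110.80 − 0.9295)·e^(0.0655·7/12) = 109.8705 × 1.038948 = 114.1497
Value (long) = (F − K)·e^(−rT) = (114.1497 − 115.66) × 0.962512 = -1.4537
Value = -¥1.45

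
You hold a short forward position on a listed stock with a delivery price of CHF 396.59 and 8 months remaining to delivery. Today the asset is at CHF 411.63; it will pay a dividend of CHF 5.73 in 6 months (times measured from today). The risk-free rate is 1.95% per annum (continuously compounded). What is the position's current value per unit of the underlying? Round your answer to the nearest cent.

-CHF 14.49

PV(remaining dividends) I = 5.73·e^(−0.0195·6/12) = 5.6744
Current forward F = (S − I)·e^(rT) = (411.63 − 5.6744)·e^(0.0195·8/12) = 405.9556 × 1.013085 = 411.2675
Value (long) = (F − K)·e^(−rT) = (411.2675 − 396.59) × 0.987084 = 14.4879
Short position value = −(long value) = -CHF 14.49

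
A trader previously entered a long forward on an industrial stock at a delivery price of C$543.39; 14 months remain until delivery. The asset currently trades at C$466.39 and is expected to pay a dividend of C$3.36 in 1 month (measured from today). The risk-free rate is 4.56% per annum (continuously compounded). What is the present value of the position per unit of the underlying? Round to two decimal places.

-C$52.19

PV(remaining dividends) I = 3.36·e^(−0.0456·1/12) = 3.3473
Current forward F = (S − I)·e^(rT) = (466.39 − 3.3473)·e^(0.0456·14/12) = 463.0427 × 1.054641 = 488.3438
Value (long) = (F − K)·e^(−rT) = (488.3438 − 543.39) × 0.948190 = -52.1943
Value = -C$52.19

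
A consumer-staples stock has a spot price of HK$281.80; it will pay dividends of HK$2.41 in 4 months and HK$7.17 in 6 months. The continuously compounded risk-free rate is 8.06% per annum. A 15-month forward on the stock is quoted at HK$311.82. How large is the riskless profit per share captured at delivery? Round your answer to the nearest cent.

HK$10.36 per share

PV(dividends) I = 2.41·e^(−0.0806·4/12) + 7.17·e^(−0.0806·6/12) = 9.2329
Fair forward F* = (S − I)·e^(rT) = (281.80 − 9.2329)·e^0.100750 = 272.5671 × 1.106000 = 301.4592
Market HK$311.82 > fair 301.4592: forward overpriced → cash-and-carry (borrow at r, buy the stock and collect the dividends, short the forward).
Profit at T = |F_mkt − F*| = |311.82 − 301.4592| = HK$10.36 per share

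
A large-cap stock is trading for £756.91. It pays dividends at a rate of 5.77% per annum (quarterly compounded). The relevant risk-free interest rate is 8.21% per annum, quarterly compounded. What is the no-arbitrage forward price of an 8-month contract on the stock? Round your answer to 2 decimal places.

£769.11

F = S · (1+r/4)^(4T) / (1+q/4)^(4T)
= 756.91 × 1.055674 / 1.038931 = 756.91 × 1.016116
F = £769.11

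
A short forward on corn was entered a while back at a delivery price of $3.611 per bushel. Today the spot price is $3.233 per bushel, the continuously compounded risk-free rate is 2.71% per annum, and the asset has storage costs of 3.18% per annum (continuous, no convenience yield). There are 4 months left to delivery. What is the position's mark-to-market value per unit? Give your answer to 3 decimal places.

$0.311 per bushel

Current fair forward for the remaining 4 months: F = S·e^((r + u)·T), (r + u) = 0.0271 + 0.0318 = 0.0589
F = 3.233 · e^(0.0589 × 4/12) = 3.233 × 1.019827 = 3.2971
Value of long forward = (F − K)·e^(−rT) = (3.2971 − 3.611) · e^(−0.0271·4/12)
= -0.3139 × 0.991007 = -0.311
Short position value = −(long value) = $0.311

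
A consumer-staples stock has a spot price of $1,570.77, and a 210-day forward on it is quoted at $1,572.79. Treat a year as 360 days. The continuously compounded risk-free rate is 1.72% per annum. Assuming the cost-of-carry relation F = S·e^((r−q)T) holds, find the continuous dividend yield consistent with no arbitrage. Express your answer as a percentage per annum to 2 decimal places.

From F = S·e^((r−q)T): (r − q) = ln(F/S)/T
ln(1572.79/1570.77) = ln(1.001286) = 0.001285
(r − q) = 0.001285 / (210/360) = 0.002203
q = r − ln(F/S)/T = 0.0172 − 0.002203 = 0.014997
q = 1.50%

1.50%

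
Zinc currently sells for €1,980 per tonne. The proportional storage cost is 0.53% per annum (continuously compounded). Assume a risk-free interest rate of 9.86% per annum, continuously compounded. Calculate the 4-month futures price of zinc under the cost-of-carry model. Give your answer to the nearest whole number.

€2,050 per tonne

Net carry = r + u − y = 0.0986 + 0.0053 − 0.0000 = 0.1039
F = S·e^((r+u−y)T) = 1980 · e^(0.1039 × 4/12) = 1980 · e^0.034633
= 1980 × 1.035240 = €2,050 per tonne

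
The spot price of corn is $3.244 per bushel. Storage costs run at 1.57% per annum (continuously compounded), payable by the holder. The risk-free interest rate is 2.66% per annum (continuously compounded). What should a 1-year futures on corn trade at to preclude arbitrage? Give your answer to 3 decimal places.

$3.384 per bushel

Net carry = r + u − y = 0.0266 + 0.0157 − 0.0000 = 0.0423
F = S·e^((r+u−y)T) = 3.244 · e^(0.0423 × 1) = 3.244 · e^0.042300
= 3.244 × 1.043207 = $3.384 per bushel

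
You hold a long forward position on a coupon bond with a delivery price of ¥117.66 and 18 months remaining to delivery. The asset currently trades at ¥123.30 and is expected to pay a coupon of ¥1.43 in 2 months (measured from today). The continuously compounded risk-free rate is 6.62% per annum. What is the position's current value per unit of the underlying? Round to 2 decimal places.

¥15.35

PV(remaining coupons) I = 1.43·e^(−0.0662·2/12) = 1.4143
Current forward F = (S − I)·e^(rT) = (123.30 − 1.4143)·e^(0.0662·18/12) = 121.8857 × 1.104398 = 134.6103
Value (long) = (F − K)·e^(−rT) = (134.6103 − 117.66) × 0.905471 = 15.3480
Value = ¥15.35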